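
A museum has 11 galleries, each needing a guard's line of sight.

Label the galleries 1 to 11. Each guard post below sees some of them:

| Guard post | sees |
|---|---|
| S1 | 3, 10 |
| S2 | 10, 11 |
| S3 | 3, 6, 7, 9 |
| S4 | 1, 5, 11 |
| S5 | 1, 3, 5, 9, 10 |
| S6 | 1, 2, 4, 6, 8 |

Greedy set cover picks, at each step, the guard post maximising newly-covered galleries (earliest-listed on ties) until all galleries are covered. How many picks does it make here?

4

Greedy: pick S5 (covers 5 new) → pick S6 (covers 4 new) → pick S2 (covers 1 new) → pick S3 (covers 1 new). Total picks: 4.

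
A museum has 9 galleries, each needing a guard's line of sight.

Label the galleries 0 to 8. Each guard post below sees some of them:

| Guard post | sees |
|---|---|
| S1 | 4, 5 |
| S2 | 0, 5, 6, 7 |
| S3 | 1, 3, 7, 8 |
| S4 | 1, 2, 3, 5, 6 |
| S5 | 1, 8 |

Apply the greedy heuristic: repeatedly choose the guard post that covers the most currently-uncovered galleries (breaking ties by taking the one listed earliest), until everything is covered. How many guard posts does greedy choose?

Greedy: pick S4 (covers 5 new) → pick S2 (covers 2 new) → pick S1 (covers 1 new) → pick S3 (covers 1 new). Total picks: 4.

4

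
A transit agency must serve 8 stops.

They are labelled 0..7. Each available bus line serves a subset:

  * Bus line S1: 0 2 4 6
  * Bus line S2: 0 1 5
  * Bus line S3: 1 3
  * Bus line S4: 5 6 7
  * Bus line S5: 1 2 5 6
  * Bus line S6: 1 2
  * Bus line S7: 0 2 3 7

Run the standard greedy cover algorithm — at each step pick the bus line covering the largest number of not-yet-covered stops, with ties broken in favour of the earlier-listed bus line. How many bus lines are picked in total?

3

Greedy: pick S1 (covers 4 new) → pick S2 (covers 2 new) → pick S7 (covers 2 new). Total picks: 3.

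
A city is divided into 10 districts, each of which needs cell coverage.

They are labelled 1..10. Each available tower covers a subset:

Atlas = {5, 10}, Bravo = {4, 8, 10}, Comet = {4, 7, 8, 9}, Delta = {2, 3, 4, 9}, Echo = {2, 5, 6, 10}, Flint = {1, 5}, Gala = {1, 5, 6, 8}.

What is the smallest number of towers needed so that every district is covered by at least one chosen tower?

4

Atlas and Comet and Delta and Gala together: Atlas ∪ Comet ∪ Delta ∪ Gala = {1, 2, 3, 4, 5, 6, 7, 8, 9, 10} — every district is covered.
No 3 of the 7 towers cover everything (all 35 combinations miss at least one district), so 4 is optimal.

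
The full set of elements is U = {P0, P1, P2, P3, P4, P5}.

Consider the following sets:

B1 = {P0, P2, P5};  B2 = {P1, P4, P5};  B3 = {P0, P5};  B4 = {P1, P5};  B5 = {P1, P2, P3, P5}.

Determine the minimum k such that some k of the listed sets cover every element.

3

B1 and B2 and B5 together: B1 ∪ B2 ∪ B5 = {P0, P1, P2, P3, P4, P5} — every element is covered.
Only B5 contains P3, so B5 is forced; the remaining 2 elements need at least 2 more sets (each remaining set adds at most 1) — so at least 3 sets are needed, and 3 is optimal.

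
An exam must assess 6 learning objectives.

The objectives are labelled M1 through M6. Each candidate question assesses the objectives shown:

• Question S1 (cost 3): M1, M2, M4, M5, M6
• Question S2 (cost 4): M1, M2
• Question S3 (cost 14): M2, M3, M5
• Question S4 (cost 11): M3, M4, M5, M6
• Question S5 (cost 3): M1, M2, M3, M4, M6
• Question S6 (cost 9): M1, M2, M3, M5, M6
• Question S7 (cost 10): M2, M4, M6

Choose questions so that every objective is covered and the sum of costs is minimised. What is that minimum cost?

6

S1, S5 together cover every objective (S1 ∪ S5 = {M1, M2, M3, M4, M5, M6}); total cost 3 + 3 = 6.
No covering selection has total cost below 6.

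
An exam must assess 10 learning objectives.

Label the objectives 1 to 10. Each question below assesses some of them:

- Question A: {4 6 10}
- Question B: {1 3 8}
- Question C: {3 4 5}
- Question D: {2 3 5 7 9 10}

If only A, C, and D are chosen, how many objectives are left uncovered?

2

Union of A, C, D = {2, 3, 4, 5, 6, 7, 9, 10}.
Not covered: 1, 8 — 2 objectives.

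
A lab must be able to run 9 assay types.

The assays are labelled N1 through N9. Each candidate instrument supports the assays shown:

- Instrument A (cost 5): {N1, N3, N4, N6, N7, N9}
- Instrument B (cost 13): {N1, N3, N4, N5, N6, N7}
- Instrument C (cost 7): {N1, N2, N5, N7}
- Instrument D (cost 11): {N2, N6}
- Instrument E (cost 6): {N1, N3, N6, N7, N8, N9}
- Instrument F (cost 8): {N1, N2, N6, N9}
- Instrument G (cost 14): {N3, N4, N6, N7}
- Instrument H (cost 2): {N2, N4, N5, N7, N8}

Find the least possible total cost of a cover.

A, H together cover every assay (A ∪ H = {N1, N2, N3, N4, N5, N6, N7, N8, N9}); total cost 5 + 2 = 7.
No covering selection has total cost below 7.

7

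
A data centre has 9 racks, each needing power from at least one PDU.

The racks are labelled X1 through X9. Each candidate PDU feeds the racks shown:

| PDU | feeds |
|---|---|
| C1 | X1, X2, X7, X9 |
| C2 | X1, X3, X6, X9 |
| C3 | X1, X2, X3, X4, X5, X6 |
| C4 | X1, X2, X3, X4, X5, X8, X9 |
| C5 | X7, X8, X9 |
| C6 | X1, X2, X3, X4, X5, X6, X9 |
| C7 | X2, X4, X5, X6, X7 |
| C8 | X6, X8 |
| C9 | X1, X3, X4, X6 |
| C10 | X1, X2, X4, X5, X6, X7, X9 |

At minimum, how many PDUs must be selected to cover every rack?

C4 and C10 together: C4 ∪ C10 = {X1, X2, X3, X4, X5, X6, X7, X8, X9} — every rack is covered.
No single PDU has all 9 racks (the largest, C4, has 7), so 2 is optimal.

2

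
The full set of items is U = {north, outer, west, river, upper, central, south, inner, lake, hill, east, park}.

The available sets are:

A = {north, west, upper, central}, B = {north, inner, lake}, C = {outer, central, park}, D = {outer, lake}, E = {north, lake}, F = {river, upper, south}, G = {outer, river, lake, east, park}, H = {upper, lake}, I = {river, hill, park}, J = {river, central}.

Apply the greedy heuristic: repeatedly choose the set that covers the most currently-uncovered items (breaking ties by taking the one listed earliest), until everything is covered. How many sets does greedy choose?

Greedy: pick G (covers 5 new) → pick A (covers 4 new) → pick B (covers 1 new) → pick F (covers 1 new) → pick I (covers 1 new). Total picks: 5.

5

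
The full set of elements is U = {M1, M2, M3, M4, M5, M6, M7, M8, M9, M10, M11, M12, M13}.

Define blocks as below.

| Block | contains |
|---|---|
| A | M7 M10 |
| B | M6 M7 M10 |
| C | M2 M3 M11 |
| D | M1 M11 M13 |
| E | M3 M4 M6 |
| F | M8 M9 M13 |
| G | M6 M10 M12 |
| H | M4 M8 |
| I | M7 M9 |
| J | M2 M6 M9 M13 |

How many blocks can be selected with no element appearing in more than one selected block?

D, G, H, I are pairwise disjoint (D={M1,M11,M13}; G={M6,M10,M12}; H={M4,M8}; I={M7,M9}).
Every remaining block overlaps one of these, and no 5 of the listed blocks are pairwise disjoint, so 4 is the maximum.

4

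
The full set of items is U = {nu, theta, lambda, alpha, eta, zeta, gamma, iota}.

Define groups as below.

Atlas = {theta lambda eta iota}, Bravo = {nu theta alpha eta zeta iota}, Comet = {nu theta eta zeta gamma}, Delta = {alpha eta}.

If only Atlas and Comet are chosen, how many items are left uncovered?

1

Union of Atlas, Comet = {nu, theta, lambda, eta, zeta, gamma, iota}.
Not covered: alpha — 1 item.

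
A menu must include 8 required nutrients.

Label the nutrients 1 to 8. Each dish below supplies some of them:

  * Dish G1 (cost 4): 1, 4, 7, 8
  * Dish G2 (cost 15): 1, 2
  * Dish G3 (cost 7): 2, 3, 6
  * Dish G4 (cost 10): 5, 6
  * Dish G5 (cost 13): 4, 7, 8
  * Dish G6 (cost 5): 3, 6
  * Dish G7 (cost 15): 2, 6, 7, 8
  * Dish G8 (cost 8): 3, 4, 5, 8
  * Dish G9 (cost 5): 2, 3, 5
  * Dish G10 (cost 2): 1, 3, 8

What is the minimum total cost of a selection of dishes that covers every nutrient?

14

G1, G6, G9 together cover every nutrient (G1 ∪ G6 ∪ G9 = {1, 2, 3, 4, 5, 6, 7, 8}); total cost 4 + 5 + 5 = 14.
The greedy pick G10, G1, G9, G6 costs 16; no covering selection beats 14.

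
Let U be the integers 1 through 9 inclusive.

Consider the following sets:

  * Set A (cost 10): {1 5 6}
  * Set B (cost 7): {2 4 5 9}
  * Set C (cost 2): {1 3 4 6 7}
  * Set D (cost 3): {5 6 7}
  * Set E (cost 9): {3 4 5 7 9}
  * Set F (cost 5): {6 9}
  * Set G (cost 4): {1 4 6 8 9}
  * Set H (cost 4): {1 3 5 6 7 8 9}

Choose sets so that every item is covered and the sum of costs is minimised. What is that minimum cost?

B, H together cover every item (B ∪ H = {1, 2, 3, 4, 5, 6, 7, 8, 9}); total cost 7 + 4 = 11.
The greedy pick C, H, B costs 13; no covering selection beats 11.

11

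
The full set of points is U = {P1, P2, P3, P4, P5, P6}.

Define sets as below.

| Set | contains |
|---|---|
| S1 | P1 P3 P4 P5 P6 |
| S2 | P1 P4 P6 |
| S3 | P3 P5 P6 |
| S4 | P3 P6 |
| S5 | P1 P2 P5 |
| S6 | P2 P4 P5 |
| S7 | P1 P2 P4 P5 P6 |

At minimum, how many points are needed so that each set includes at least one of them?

2

H = {P5, P6} meets every set (each contains at least one member of H), and |H| = 2.
The sets S4, S6 are pairwise disjoint, so any hitting set needs a separate point for each — at least 2. Hence 2 is optimal.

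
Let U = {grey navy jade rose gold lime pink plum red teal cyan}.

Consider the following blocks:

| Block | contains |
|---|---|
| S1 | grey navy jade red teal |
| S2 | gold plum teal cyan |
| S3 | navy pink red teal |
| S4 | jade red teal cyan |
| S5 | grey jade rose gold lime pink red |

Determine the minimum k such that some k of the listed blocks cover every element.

3

S2, S3, and S5 cover everything between them: the union {grey, navy, jade, rose, gold, lime, pink, plum, red, teal, cyan} is all of U.
Only S5 contains rose, so S5 is forced; the remaining 4 elements need at least 2 more blocks (each remaining block adds at most 3) — so at least 3 blocks are needed, and 3 is optimal.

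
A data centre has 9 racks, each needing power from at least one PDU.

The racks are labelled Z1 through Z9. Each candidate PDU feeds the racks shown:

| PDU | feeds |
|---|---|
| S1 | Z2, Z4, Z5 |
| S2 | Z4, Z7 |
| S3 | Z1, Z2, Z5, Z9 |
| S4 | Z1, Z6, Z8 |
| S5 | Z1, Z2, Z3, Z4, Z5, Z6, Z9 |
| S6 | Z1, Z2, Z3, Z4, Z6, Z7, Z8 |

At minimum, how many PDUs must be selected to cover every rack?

2

S3 and S6 together: S3 ∪ S6 = {Z1, Z2, Z3, Z4, Z5, Z6, Z7, Z8, Z9} — every rack is covered.
No single PDU has all 9 racks (the largest, S5, has 7), so 2 is optimal.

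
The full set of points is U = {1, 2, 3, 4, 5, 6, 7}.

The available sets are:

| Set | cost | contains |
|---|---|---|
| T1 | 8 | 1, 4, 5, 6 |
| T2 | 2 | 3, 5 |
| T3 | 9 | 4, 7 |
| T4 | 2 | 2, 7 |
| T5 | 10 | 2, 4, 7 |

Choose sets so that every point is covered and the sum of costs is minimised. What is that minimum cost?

T1, T2, T4 together cover every point (T1 ∪ T2 ∪ T4 = {1, 2, 3, 4, 5, 6, 7}); total cost 8 + 2 + 2 = 12.
No covering selection has total cost below 12.

12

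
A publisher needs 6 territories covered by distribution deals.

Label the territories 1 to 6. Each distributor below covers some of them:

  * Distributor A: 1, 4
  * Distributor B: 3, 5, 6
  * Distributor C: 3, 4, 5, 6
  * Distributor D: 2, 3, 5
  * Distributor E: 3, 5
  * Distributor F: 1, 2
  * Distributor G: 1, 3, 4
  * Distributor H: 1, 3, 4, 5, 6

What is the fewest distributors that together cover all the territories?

2

C and F together: C ∪ F = {1, 2, 3, 4, 5, 6} — every territory is covered.
No single distributor has all 6 territories (the largest, H, has 5), so 2 is optimal.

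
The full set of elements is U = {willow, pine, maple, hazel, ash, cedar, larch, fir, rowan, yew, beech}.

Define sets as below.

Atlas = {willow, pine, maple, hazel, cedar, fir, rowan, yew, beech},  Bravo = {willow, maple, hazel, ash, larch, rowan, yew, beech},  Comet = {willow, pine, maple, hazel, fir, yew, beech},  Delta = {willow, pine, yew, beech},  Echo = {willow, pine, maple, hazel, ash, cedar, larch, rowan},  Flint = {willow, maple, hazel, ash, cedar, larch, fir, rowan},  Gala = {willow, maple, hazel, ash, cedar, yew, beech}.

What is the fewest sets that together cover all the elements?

Atlas and Bravo together: Atlas ∪ Bravo = {willow, pine, maple, hazel, ash, cedar, larch, fir, rowan, yew, beech} — every element is covered.
No single set has all 11 elements (the largest, Atlas, has 9), so 2 is optimal.

2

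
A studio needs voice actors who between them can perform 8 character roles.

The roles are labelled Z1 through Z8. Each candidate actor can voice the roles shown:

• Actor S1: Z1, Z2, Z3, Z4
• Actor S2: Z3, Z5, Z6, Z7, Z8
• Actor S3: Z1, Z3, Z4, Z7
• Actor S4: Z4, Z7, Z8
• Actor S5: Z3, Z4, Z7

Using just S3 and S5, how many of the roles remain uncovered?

Union of S3, S5 = {Z1, Z3, Z4, Z7}.
Not covered: Z2, Z5, Z6, Z8 — 4 roles.

4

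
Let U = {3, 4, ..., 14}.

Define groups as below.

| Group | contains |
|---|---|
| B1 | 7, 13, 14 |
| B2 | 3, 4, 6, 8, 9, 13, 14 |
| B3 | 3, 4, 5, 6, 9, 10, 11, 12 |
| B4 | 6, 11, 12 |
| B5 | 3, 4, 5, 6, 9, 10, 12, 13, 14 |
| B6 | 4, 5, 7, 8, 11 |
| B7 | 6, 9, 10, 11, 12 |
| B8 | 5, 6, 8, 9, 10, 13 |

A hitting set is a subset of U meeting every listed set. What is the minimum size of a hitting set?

The 2 elements {6, 7} hit every group.
The groups B1, B7 are pairwise disjoint, so any hitting set needs a separate element for each — at least 2. Hence 2 is optimal.

2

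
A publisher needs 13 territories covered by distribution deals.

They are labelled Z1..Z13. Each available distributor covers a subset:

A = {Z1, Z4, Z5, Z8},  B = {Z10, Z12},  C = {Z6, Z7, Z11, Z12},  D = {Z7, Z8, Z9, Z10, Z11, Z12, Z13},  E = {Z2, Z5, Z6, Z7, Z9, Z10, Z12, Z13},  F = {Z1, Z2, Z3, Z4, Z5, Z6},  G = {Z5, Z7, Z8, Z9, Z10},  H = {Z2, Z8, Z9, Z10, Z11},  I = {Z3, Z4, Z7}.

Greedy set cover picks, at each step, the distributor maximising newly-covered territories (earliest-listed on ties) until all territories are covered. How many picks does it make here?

Greedy: pick E (covers 8 new) → pick A (covers 3 new) → pick C (covers 1 new) → pick F (covers 1 new). Total picks: 4.
(The true minimum cover uses only 2 distributors, so greedy is not optimal here.)

4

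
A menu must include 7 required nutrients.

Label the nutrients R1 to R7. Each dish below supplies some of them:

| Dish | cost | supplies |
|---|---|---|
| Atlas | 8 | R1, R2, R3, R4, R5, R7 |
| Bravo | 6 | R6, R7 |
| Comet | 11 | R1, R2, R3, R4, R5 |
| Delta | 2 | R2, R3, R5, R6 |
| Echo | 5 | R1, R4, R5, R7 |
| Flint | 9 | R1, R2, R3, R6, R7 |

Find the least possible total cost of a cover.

Delta, Echo together cover every nutrient (Delta ∪ Echo = {R1, R2, R3, R4, R5, R6, R7}); total cost 2 + 5 = 7.
No covering selection has total cost below 7.

7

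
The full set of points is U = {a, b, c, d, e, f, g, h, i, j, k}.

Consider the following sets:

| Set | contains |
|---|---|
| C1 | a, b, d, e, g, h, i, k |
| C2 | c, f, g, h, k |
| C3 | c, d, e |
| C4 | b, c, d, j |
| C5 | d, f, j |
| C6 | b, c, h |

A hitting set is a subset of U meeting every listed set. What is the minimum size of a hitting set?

2

T = {c, d} meets every set (each contains at least one member of T), and |T| = 2.
The sets C5, C6 are pairwise disjoint, so any hitting set needs a separate point for each — at least 2. Hence 2 is optimal.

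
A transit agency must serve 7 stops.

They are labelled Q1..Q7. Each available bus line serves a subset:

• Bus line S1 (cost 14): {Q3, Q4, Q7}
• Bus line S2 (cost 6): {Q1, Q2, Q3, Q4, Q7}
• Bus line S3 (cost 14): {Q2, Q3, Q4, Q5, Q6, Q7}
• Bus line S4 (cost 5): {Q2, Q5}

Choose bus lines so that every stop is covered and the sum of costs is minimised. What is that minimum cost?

S2, S3 together cover every stop (S2 ∪ S3 = {Q1, Q2, Q3, Q4, Q5, Q6, Q7}); total cost 6 + 14 = 20.
The greedy pick S2, S4, S3 costs 25; no covering selection beats 20.

20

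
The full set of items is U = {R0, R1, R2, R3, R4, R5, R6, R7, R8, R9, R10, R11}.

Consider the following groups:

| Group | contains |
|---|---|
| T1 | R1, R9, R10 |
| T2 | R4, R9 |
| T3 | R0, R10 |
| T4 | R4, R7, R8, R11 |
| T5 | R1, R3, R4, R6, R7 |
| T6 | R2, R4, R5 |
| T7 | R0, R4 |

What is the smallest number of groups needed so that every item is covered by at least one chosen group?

T1, T3, T4, T5, and T6 cover everything between them: the union {R0, R1, R2, R3, R4, R5, R6, R7, R8, R9, R10, R11} is all of U.
Only T5 contains R3, so T5 is forced; the remaining 7 items need at least 4 more groups (each remaining group adds at most 2) — so at least 5 groups are needed, and 5 is optimal.

5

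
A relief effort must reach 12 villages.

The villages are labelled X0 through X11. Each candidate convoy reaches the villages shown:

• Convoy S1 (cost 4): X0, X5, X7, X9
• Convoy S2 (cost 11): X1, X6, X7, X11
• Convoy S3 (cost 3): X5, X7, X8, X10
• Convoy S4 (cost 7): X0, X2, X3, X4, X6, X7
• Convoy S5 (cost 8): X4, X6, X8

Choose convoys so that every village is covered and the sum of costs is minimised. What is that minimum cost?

S1, S2, S3, S4 together cover every village (S1 ∪ S2 ∪ S3 ∪ S4 = {X0, X1, X2, X3, X4, X5, X6, X7, X8, X9, X10, X11}); total cost 4 + 11 + 3 + 7 = 25.
No covering selection has total cost below 25.

25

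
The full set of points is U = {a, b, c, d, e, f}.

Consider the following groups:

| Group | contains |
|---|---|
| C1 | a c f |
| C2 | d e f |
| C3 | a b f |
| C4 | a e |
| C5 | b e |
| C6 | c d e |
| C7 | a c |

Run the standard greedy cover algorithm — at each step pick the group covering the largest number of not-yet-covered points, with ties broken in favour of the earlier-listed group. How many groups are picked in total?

Greedy: pick C1 (covers 3 new) → pick C2 (covers 2 new) → pick C3 (covers 1 new). Total picks: 3.
(The true minimum cover uses only 2 groups, so greedy is not optimal here.)

3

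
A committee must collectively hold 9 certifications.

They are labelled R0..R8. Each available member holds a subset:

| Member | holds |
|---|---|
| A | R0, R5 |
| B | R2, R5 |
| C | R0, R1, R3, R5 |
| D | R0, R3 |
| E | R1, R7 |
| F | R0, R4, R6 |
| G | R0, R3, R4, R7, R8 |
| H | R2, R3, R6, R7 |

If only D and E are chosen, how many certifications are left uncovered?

Union of D, E = {R0, R1, R3, R7}.
Not covered: R2, R4, R5, R6, R8 — 5 certifications.

5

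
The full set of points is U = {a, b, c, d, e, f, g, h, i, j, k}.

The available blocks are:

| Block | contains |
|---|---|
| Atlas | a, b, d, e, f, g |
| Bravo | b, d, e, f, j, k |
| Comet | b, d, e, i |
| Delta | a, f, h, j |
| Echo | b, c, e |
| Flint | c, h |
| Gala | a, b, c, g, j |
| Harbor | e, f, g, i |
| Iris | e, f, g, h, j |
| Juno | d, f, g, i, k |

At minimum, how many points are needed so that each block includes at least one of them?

3

Take T = {b, g, h}. Each listed block contains at least one of these, so T is a hitting set of size 3.
No choice of 2 points meets every block, so 3 is the minimum.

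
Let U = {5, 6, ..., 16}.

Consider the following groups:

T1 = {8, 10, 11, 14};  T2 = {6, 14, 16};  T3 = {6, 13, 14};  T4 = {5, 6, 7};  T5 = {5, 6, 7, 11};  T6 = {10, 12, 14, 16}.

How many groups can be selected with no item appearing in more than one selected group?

T1, T4 are pairwise disjoint (T1={8,10,11,14}; T4={5,6,7}).
Every remaining group overlaps one of these, and no 3 of the listed groups are pairwise disjoint, so 2 is the maximum.

2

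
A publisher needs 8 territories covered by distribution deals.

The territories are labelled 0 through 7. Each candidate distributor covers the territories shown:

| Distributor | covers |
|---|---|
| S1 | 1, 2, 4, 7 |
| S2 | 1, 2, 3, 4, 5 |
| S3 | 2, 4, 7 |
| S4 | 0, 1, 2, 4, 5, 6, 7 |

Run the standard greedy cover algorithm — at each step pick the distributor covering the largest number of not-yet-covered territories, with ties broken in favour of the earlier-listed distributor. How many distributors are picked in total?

2

Greedy: pick S4 (covers 7 new) → pick S2 (covers 1 new). Total picks: 2.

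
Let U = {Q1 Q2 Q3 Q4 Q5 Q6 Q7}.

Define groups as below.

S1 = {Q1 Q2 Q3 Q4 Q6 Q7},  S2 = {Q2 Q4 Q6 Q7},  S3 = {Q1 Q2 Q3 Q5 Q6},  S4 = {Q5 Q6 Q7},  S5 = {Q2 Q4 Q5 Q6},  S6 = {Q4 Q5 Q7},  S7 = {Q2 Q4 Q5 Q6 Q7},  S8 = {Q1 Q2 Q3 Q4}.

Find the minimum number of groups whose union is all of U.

2

S1 and S3 together: S1 ∪ S3 = {Q1, Q2, Q3, Q4, Q5, Q6, Q7} — every point is covered.
No single group has all 7 points (the largest, S1, has 6), so 2 is optimal.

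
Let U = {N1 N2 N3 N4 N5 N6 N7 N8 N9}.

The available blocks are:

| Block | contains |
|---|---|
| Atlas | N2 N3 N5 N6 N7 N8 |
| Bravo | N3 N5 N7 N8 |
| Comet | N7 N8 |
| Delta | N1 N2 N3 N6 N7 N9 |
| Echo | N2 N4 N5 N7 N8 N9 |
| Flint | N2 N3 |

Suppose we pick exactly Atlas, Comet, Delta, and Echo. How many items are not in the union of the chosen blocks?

0

Union of Atlas, Comet, Delta, Echo = {N1, N2, N3, N4, N5, N6, N7, N8, N9} — that's every item, so 0 are uncovered.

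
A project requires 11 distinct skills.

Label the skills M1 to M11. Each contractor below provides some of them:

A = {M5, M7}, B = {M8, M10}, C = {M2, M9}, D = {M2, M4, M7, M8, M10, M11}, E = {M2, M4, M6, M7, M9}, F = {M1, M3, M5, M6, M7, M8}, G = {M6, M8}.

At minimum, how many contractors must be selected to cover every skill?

D and E and F together: D ∪ E ∪ F = {M1, M2, M3, M4, M5, M6, M7, M8, M9, M10, M11} — every skill is covered.
Only F contains M1, so F is forced; the remaining 5 skills need at least 2 more contractors (each remaining contractor adds at most 4) — so at least 3 contractors are needed, and 3 is optimal.

3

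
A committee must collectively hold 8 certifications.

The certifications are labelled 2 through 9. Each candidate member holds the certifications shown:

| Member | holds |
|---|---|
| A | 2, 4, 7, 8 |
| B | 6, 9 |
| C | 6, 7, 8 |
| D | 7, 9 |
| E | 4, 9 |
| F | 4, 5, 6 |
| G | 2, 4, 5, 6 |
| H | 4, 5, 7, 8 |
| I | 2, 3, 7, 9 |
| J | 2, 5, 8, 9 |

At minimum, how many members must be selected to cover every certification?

Take {B, H, I}. Their union is {2, 3, 4, 5, 6, 7, 8, 9}, which is all 8 certifications.
Only I contains 3, so I is forced; the remaining 4 certifications need at least 2 more members (each remaining member adds at most 3) — so at least 3 members are needed, and 3 is optimal.

3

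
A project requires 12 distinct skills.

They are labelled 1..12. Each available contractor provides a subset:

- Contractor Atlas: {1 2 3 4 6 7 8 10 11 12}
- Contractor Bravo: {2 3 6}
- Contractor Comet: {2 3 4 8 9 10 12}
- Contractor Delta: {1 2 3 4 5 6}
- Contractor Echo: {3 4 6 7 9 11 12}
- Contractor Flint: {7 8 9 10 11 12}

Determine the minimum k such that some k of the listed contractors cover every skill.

2

Delta and Flint together: Delta ∪ Flint = {1, 2, 3, 4, 5, 6, 7, 8, 9, 10, 11, 12} — every skill is covered.
No single contractor has all 12 skills (the largest, Atlas, has 10), so 2 is optimal.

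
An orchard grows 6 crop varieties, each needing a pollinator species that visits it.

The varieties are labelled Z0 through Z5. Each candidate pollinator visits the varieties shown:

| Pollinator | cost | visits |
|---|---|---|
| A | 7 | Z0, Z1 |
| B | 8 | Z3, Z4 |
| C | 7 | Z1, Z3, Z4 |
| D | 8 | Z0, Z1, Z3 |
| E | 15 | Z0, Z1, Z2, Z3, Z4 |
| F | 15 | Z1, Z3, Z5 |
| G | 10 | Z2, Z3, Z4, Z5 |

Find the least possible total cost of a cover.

A, G together cover every variety (A ∪ G = {Z0, Z1, Z2, Z3, Z4, Z5}); total cost 7 + 10 = 17.
The greedy pick C, G, A costs 24; no covering selection beats 17.

17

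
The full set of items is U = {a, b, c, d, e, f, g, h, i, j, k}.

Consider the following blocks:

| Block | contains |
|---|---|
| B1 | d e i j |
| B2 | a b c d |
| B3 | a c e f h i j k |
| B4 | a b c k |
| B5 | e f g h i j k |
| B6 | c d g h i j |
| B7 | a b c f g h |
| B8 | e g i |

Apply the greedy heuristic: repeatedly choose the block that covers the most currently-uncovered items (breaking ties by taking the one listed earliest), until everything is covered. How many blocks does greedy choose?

Greedy: pick B3 (covers 8 new) → pick B2 (covers 2 new) → pick B5 (covers 1 new). Total picks: 3.
(The true minimum cover uses only 2 blocks, so greedy is not optimal here.)

3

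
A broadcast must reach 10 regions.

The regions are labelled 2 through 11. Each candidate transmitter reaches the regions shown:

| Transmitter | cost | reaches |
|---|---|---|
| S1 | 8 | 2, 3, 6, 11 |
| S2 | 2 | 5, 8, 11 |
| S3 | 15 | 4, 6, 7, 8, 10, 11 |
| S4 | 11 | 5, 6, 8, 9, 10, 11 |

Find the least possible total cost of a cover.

34

S1, S3, S4 together cover every region (S1 ∪ S3 ∪ S4 = {2, 3, 4, 5, 6, 7, 8, 9, 10, 11}); total cost 8 + 15 + 11 = 34.
The greedy pick S2, S1, S3, S4 costs 36; no covering selection beats 34.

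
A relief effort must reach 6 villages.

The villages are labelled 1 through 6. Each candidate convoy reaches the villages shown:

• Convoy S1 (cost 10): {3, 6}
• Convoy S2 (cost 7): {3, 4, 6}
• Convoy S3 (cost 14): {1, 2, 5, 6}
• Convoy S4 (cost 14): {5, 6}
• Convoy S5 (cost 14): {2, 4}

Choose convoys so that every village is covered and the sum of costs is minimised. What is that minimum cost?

21

S2, S3 together cover every village (S2 ∪ S3 = {1, 2, 3, 4, 5, 6}); total cost 7 + 14 = 21.
No covering selection has total cost below 21.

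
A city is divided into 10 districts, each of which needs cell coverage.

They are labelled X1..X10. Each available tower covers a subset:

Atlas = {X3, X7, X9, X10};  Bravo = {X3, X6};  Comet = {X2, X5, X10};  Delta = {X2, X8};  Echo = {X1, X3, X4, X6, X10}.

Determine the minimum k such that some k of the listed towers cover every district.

4

Take {Atlas, Comet, Delta, Echo}. Their union is {X1, X2, X3, X4, X5, X6, X7, X8, X9, X10}, which is all 10 districts.
Only Echo contains X1, so Echo is forced; the remaining 5 districts need at least 3 more towers (each remaining tower adds at most 2) — so at least 4 towers are needed, and 4 is optimal.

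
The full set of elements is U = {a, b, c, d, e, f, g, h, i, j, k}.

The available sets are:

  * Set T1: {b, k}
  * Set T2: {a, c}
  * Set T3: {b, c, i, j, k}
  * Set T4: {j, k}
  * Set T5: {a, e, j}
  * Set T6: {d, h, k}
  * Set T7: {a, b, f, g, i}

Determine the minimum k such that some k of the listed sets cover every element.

T2, T5, T6, and T7 cover everything between them: the union {a, b, c, d, e, f, g, h, i, j, k} is all of U.
No 3 of the 7 sets cover everything (all 35 combinations miss at least one element), so 4 is optimal.

4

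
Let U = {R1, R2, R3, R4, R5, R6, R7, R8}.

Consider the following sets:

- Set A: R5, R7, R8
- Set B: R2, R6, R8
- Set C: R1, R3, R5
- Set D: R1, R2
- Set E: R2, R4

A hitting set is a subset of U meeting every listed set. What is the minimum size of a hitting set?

Take H = {R2, R5}. Each listed set contains at least one of these, so H is a hitting set of size 2.
The sets C, E are pairwise disjoint, so any hitting set needs a separate item for each — at least 2. Hence 2 is optimal.

2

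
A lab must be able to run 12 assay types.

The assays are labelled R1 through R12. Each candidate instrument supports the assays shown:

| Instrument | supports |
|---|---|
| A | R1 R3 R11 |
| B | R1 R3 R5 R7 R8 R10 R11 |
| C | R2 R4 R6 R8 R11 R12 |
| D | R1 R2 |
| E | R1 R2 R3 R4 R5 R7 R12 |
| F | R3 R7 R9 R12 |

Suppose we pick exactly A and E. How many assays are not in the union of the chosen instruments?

Union of A, E = {R1, R2, R3, R4, R5, R7, R11, R12}.
Not covered: R6, R8, R9, R10 — 4 assays.

4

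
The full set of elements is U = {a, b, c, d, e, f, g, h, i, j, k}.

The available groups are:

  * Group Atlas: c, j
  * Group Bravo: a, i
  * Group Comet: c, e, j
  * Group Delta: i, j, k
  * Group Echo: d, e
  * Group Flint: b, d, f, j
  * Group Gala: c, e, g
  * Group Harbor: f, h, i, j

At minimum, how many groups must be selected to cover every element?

Take {Bravo, Delta, Flint, Gala, Harbor}. Their union is {a, b, c, d, e, f, g, h, i, j, k}, which is all 11 elements.
No 4 of the 8 groups cover everything (all 70 combinations miss at least one element), so 5 is optimal.

5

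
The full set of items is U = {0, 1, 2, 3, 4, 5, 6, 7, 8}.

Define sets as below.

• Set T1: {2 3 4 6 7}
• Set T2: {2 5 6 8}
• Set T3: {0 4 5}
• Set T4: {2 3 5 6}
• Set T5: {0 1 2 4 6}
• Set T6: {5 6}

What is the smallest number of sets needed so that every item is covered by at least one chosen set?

3

T1, T2, and T5 cover everything between them: the union {0, 1, 2, 3, 4, 5, 6, 7, 8} is all of U.
Only T5 contains 1, so T5 is forced; the remaining 4 items need at least 2 more sets (each remaining set adds at most 2) — so at least 3 sets are needed, and 3 is optimal.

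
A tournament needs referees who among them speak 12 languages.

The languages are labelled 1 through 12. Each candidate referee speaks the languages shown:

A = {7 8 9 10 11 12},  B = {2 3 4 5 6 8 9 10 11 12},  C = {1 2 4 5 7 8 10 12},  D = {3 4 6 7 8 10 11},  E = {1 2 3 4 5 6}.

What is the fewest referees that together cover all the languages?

2

Take {A, E}. Their union is {1, 2, 3, 4, 5, 6, 7, 8, 9, 10, 11, 12}, which is all 12 languages.
No single referee has all 12 languages (the largest, B, has 10), so 2 is optimal.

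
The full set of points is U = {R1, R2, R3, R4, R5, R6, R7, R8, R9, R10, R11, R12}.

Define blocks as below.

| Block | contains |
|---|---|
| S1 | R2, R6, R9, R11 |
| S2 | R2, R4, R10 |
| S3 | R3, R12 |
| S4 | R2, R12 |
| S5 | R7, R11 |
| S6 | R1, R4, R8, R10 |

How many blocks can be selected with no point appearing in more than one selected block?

S3, S5, S6 are pairwise disjoint (S3={R3,R12}; S5={R7,R11}; S6={R1,R4,R8,R10}).
Every remaining block overlaps one of these, and no 4 of the listed blocks are pairwise disjoint, so 3 is the maximum.

3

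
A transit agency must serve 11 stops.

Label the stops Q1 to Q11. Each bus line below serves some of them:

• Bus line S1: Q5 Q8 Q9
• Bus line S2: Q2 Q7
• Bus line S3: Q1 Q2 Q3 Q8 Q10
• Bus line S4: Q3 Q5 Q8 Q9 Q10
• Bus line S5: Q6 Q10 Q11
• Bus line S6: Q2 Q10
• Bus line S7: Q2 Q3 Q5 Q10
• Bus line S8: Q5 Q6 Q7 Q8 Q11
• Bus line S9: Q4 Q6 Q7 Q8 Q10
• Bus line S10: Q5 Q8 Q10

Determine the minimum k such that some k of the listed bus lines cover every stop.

4

Take {S1, S3, S5, S9}. Their union is {Q1, Q2, Q3, Q4, Q5, Q6, Q7, Q8, Q9, Q10, Q11}, which is all 11 stops.
No 3 of the 10 bus lines cover everything (all 120 combinations miss at least one stop), so 4 is optimal.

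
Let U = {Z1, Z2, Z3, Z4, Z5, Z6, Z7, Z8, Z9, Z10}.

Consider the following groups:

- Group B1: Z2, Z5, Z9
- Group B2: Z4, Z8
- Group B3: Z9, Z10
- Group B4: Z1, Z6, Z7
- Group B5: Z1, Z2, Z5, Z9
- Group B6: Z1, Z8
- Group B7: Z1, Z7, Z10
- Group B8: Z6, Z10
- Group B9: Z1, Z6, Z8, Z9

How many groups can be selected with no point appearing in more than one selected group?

3

B1, B2, B8 are pairwise disjoint (B1={Z2,Z5,Z9}; B2={Z4,Z8}; B8={Z6,Z10}).
Every remaining group overlaps one of these, and no 4 of the listed groups are pairwise disjoint, so 3 is the maximum.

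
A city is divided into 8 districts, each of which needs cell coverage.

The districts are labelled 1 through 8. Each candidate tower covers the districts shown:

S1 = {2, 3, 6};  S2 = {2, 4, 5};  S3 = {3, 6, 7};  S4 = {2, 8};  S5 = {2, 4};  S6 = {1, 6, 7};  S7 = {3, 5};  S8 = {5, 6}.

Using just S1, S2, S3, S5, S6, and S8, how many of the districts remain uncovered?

Union of S1, S2, S3, S5, S6, S8 = {1, 2, 3, 4, 5, 6, 7}.
Not covered: 8 — 1 district.

1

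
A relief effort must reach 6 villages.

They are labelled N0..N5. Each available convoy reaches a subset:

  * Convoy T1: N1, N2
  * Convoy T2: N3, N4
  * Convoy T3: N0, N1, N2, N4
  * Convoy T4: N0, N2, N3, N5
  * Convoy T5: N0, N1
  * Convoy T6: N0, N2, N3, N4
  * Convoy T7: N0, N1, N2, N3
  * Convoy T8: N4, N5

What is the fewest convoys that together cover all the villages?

T7 and T8 together: T7 ∪ T8 = {N0, N1, N2, N3, N4, N5} — every village is covered.
No single convoy has all 6 villages (the largest, T3, has 4), so 2 is optimal.

2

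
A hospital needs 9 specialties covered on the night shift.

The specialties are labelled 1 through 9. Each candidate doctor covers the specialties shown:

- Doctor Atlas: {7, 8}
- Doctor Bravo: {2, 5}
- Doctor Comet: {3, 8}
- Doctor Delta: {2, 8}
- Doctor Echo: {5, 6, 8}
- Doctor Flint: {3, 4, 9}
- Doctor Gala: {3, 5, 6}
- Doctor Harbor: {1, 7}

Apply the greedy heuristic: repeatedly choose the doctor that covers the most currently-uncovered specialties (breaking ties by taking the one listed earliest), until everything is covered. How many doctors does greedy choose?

Greedy: pick Echo (covers 3 new) → pick Flint (covers 3 new) → pick Harbor (covers 2 new) → pick Bravo (covers 1 new). Total picks: 4.

4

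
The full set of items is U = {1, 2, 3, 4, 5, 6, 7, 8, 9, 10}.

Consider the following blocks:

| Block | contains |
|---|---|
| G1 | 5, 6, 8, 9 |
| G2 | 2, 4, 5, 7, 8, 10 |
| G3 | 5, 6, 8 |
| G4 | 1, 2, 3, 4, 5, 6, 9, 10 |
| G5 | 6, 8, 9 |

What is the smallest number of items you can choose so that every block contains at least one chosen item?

H = {2, 6} meets every block (each contains at least one member of H), and |H| = 2.
No single item lies in every block, so at least 2 are needed and 2 is optimal.

2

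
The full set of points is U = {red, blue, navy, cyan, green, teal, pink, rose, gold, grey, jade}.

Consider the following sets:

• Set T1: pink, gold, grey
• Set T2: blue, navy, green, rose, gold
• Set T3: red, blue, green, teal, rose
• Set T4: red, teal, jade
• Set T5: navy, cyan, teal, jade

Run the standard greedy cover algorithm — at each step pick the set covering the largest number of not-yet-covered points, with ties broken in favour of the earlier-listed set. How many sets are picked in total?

Greedy: pick T2 (covers 5 new) → pick T4 (covers 3 new) → pick T1 (covers 2 new) → pick T5 (covers 1 new). Total picks: 4.
(The true minimum cover uses only 3 sets, so greedy is not optimal here.)

4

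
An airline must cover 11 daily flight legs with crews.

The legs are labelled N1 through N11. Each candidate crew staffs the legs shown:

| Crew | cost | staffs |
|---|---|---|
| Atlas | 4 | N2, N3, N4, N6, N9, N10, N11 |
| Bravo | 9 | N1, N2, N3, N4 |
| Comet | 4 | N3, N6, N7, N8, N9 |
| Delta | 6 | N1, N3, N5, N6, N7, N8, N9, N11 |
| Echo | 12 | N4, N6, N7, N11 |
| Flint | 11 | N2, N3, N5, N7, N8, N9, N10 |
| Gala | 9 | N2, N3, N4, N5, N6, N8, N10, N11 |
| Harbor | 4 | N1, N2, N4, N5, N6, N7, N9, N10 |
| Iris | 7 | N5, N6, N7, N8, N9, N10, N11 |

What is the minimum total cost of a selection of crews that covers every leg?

Atlas, Delta together cover every leg (Atlas ∪ Delta = {N1, N2, N3, N4, N5, N6, N7, N8, N9, N10, N11}); total cost 4 + 6 = 10.
The greedy pick Harbor, Atlas, Comet costs 12; no covering selection beats 10.

10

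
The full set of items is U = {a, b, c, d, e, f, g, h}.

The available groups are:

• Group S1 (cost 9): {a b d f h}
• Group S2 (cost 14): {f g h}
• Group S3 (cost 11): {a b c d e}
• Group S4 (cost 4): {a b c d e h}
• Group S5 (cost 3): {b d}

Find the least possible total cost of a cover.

S2, S4 together cover every item (S2 ∪ S4 = {a, b, c, d, e, f, g, h}); total cost 14 + 4 = 18.
No covering selection has total cost below 18.

18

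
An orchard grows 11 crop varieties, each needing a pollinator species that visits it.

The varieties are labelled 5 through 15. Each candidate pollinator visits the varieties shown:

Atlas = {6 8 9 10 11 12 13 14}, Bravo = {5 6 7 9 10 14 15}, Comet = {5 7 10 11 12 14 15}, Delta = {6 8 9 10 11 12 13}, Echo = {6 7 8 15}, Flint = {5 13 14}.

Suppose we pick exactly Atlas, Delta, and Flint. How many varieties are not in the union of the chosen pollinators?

Union of Atlas, Delta, Flint = {5, 6, 8, 9, 10, 11, 12, 13, 14}.
Not covered: 7, 15 — 2 varieties.

2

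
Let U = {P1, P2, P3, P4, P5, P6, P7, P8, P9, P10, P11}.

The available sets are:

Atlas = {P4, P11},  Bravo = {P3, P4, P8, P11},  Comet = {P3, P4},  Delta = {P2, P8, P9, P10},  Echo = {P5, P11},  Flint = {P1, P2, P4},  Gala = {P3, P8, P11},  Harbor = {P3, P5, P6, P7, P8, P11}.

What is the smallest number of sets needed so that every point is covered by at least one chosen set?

3

Take {Delta, Flint, Harbor}. Their union is {P1, P2, P3, P4, P5, P6, P7, P8, P9, P10, P11}, which is all 11 points.
Only Flint contains P1, so Flint is forced; the remaining 8 points need at least 2 more sets (each remaining set adds at most 6) — so at least 3 sets are needed, and 3 is optimal.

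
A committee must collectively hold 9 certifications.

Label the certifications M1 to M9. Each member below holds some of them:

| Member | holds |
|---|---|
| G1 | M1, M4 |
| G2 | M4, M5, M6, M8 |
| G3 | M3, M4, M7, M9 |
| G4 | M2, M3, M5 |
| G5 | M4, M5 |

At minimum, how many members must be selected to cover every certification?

Take {G1, G2, G3, G4}. Their union is {M1, M2, M3, M4, M5, M6, M7, M8, M9}, which is all 9 certifications.
Only G1 contains M1, so G1 is forced; the remaining 7 certifications need at least 3 more members (each remaining member adds at most 3) — so at least 4 members are needed, and 4 is optimal.

4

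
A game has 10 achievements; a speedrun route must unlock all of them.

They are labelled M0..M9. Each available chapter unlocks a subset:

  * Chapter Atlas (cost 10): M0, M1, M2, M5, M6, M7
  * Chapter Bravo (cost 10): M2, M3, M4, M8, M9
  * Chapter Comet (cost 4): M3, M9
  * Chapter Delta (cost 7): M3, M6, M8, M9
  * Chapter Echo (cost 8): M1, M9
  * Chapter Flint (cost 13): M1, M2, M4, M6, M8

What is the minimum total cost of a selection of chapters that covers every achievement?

Atlas, Bravo together cover every achievement (Atlas ∪ Bravo = {M0, M1, M2, M3, M4, M5, M6, M7, M8, M9}); total cost 10 + 10 = 20.
The greedy pick Atlas, Comet, Bravo costs 24; no covering selection beats 20.

20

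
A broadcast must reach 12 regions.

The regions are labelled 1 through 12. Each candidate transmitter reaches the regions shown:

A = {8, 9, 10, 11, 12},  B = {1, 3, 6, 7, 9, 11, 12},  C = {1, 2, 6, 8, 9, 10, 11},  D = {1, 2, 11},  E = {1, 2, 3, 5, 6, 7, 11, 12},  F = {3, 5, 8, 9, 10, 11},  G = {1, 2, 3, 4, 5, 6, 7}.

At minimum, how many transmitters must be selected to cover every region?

2

Take {A, G}. Their union is {1, 2, 3, 4, 5, 6, 7, 8, 9, 10, 11, 12}, which is all 12 regions.
No single transmitter has all 12 regions (the largest, E, has 8), so 2 is optimal.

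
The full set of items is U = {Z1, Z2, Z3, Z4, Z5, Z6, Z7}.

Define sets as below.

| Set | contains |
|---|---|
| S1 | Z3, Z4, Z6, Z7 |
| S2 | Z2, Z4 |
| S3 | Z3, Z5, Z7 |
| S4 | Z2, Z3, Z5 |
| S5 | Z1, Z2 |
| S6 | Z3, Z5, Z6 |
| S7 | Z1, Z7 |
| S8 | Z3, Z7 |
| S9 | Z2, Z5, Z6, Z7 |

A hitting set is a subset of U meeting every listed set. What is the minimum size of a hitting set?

3

H = {Z2, Z3, Z7} meets every set (each contains at least one member of H), and |H| = 3.
The sets S2, S6, S7 are pairwise disjoint, so any hitting set needs a separate item for each — at least 3. Hence 3 is optimal.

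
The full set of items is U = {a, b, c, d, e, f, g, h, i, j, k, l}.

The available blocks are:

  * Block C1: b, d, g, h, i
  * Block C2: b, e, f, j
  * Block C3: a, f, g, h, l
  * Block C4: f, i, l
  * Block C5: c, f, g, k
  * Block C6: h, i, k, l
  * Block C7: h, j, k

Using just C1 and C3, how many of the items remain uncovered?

4

Union of C1, C3 = {a, b, d, f, g, h, i, l}.
Not covered: c, e, j, k — 4 items.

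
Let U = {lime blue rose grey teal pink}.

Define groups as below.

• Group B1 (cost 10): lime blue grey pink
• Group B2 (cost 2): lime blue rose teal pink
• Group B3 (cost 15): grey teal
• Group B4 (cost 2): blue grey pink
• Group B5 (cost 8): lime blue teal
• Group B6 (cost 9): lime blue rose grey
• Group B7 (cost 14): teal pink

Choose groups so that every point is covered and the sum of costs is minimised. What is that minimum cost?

4

B2, B4 together cover every point (B2 ∪ B4 = {lime, blue, rose, grey, teal, pink}); total cost 2 + 2 = 4.
No covering selection has total cost below 4.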